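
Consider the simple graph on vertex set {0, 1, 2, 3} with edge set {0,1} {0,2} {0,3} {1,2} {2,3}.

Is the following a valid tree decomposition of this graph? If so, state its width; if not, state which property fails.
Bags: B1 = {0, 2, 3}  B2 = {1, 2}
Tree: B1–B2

No — edge (0,1) lies in no bag.

A tree decomposition must satisfy three properties: every vertex lies in some bag; for every edge, both endpoints lie together in some bag; and for every vertex, the bags containing it form a connected subtree. Here edge (0,1) lies in no bag, so the decomposition is invalid.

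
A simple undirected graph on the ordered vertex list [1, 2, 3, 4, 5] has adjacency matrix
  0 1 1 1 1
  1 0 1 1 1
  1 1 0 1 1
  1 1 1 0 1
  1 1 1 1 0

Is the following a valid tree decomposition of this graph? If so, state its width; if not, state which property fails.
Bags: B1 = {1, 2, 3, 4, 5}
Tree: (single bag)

Yes; width 4.

Every vertex of G appears in some bag (union = {1, 2, 3, 4, 5}); every edge is covered by a bag; and for each vertex v the set of bags containing v is connected in the bag tree. The decomposition is therefore valid. The largest bag has 5 vertices, so the width is 4.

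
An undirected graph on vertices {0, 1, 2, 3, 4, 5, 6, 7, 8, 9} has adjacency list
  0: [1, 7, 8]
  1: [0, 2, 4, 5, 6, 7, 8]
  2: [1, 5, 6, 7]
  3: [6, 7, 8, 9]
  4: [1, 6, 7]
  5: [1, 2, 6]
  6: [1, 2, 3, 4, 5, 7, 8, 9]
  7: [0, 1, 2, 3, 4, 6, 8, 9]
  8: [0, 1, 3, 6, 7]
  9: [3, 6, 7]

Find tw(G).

3

A width-3 tree decomposition is:
Bags: B1 = {3, 6, 7, 8}  B2 = {1, 6, 7, 8}  B3 = {3, 6, 7, 9}  B4 = {1, 2, 6, 7}  B5 = {0, 1, 7, 8}  B6 = {1, 2, 5, 6}  B7 = {1, 4, 6, 7}
Tree: B1–B2, B1–B3, B2–B4, B2–B5, B4–B6, B2–B7
The largest bag has 4 vertices, giving width 3; this decomposition certifies tw(G) ≤ 3. On the other hand G contains the 4-clique {0, 1, 7, 8}. A clique must lie in a single bag of any decomposition, so no decomposition can have width below 3. Combining the bounds, tw(G) = 3.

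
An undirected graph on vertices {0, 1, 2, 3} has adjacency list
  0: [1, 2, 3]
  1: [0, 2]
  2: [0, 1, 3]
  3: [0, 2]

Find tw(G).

2

A width-2 tree decomposition is:
Bags: B1 = {0, 2, 3}  B2 = {0, 1, 2}
Tree: B1–B2
Every bag has size at most 3, so the width is 3 − 1 = 2 and tw(G) ≤ 2. On the other hand G contains the 3-clique {0, 1, 2}. A clique must lie in a single bag of any decomposition, so no decomposition can have width below 2. Combining the bounds, tw(G) = 2.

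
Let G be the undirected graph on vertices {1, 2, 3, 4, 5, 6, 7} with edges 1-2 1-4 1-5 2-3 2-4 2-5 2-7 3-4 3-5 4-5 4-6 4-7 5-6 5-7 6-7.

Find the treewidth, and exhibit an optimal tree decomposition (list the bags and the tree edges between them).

Every bag has size at most 4, so the width is 4 − 1 = 3 and tw(G) ≤ 3. For the lower bound, the 4 vertices {1, 2, 4, 5} are pairwise adjacent, and any tree decomposition puts a clique entirely inside one bag — forcing width ≥ 3. The upper and lower bounds meet at 3, so that is the treewidth.

Treewidth 3.
One optimal decomposition is:
Bags: B1 = {2, 4, 5, 7}  B2 = {2, 3, 4, 5}  B3 = {4, 5, 6, 7}  B4 = {1, 2, 4, 5}
Tree: B1–B2, B1–B3, B2–B4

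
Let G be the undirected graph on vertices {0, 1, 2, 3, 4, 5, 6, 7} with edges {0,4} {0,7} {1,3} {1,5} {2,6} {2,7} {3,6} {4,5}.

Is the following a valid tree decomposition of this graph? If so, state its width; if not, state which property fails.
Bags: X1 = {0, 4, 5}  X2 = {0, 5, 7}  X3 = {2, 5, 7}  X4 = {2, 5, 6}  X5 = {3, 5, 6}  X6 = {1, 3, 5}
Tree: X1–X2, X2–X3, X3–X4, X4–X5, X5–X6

Yes; width 2.

Vertex coverage: the bags together contain {0, 1, 2, 3, 4, 5, 6, 7}, the full vertex set. Edge coverage: each edge of G has both endpoints in at least one bag. Running intersection: for every vertex, the bags containing it form a connected subtree. All three properties hold, so this is a valid tree decomposition of width max|bag| − 1 = 2, and hence tw(G) ≤ 2.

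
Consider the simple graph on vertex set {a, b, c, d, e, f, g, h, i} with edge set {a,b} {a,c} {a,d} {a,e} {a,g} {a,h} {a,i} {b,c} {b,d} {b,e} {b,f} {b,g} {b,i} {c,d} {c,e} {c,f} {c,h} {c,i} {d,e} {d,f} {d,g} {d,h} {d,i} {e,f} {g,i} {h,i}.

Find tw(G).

A width-4 tree decomposition is:
Bags: B1 = {a, c, d, h, i}  B2 = {a, b, c, d, i}  B3 = {a, b, d, g, i}  B4 = {a, b, c, d, e}  B5 = {b, c, d, e, f}
Tree: B1–B2, B2–B3, B2–B4, B4–B5
The largest bag has 5 vertices, giving width 4; this decomposition certifies tw(G) ≤ 4. Conversely, {a, c, d, h, i} is a clique of size 5, and the vertices of any clique must share a bag in every tree decomposition; so some bag has ≥ 5 vertices and tw(G) ≥ 4. Therefore the treewidth is 4.

4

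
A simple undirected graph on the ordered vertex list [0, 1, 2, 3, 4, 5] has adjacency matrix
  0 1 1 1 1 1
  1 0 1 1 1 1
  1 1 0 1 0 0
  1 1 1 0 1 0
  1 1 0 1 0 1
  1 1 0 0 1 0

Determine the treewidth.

3

A width-3 tree decomposition is:
Bags: B1 = {0, 1, 4, 5}  B2 = {0, 1, 3, 4}  B3 = {0, 1, 2, 3}
Tree: B1–B2, B2–B3
Each bag holds 4 vertices, so the decomposition has width 3, which upper-bounds the treewidth. For the lower bound, the 4 vertices {0, 1, 2, 3} are pairwise adjacent, and any tree decomposition puts a clique entirely inside one bag — forcing width ≥ 3. The upper and lower bounds meet at 3, so that is the treewidth.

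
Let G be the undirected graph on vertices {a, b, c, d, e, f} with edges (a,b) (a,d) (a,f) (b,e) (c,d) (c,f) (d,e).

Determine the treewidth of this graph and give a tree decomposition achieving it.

Treewidth 2.
One such decomposition:
Bags: B1 = {a, c, f}  B2 = {a, c, d}  B3 = {a, b, d}  B4 = {b, d, e}
Tree: B1–B2, B2–B3, B3–B4

Each bag holds 3 vertices, so the decomposition has width 2, which upper-bounds the treewidth. Since f–c–d–a–f is a cycle in G, G is not acyclic. Forests are exactly the graphs of treewidth ≤ 1, so tw(G) ≥ 2. Therefore the treewidth is 2.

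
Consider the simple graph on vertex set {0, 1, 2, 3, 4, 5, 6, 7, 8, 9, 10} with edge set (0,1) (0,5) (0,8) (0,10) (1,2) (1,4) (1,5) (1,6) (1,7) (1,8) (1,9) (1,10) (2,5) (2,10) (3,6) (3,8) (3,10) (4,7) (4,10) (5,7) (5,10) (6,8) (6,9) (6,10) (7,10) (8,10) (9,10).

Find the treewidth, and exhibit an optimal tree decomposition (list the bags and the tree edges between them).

Each bag holds 4 vertices, so the decomposition has width 3, which upper-bounds the treewidth. Conversely, {1, 4, 7, 10} is a clique of size 4, and the vertices of any clique must share a bag in every tree decomposition; so some bag has ≥ 4 vertices and tw(G) ≥ 3. The upper and lower bounds meet at 3, so that is the treewidth.

Treewidth 3.
Bags: B1 = {1, 6, 8, 10}  B2 = {0, 1, 8, 10}  B3 = {0, 1, 5, 10}  B4 = {1, 6, 9, 10}  B5 = {1, 2, 5, 10}  B6 = {1, 5, 7, 10}  B7 = {1, 4, 7, 10}  B8 = {3, 6, 8, 10}
Tree: B1–B2, B2–B3, B1–B4, B3–B5, B3–B6, B6–B7, B1–B8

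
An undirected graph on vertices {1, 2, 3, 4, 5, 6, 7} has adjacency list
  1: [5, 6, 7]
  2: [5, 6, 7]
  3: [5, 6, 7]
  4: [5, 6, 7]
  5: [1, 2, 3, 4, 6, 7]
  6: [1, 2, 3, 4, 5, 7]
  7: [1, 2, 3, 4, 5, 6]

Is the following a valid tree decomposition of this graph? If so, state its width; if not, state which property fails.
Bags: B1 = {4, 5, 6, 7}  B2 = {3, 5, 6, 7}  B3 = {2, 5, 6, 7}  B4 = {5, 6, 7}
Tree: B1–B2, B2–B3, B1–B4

A tree decomposition must satisfy three properties: every vertex lies in some bag; for every edge, both endpoints lie together in some bag; and for every vertex, the bags containing it form a connected subtree. Here vertex 1 appears in no bag, so the decomposition is invalid.

No — vertex 1 appears in no bag.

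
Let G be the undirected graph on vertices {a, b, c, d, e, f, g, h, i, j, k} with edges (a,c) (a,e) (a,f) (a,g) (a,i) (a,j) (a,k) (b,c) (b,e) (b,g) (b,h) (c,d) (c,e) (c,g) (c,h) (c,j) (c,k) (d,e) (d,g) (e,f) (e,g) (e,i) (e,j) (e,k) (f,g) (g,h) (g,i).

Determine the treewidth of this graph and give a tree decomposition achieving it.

Treewidth 3.
One optimal decomposition is:
Bags: B1 = {a, c, e, g}  B2 = {a, c, e, j}  B3 = {c, d, e, g}  B4 = {a, e, g, i}  B5 = {b, c, e, g}  B6 = {b, c, g, h}  B7 = {a, c, e, k}  B8 = {a, e, f, g}
Tree: B1–B2, B1–B3, B1–B4, B3–B5, B5–B6, B1–B7, B1–B8

Each bag holds 4 vertices, so the decomposition has width 3, which upper-bounds the treewidth. For the lower bound, the 4 vertices {c, d, e, g} are pairwise adjacent, and any tree decomposition puts a clique entirely inside one bag — forcing width ≥ 3. Combining the bounds, tw(G) = 3.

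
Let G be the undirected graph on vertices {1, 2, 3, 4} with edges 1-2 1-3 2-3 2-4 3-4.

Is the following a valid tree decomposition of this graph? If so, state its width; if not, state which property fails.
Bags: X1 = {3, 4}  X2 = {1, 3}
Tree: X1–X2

A tree decomposition must satisfy three properties: every vertex lies in some bag; for every edge, both endpoints lie together in some bag; and for every vertex, the bags containing it form a connected subtree. Here vertex 2 appears in no bag, so the decomposition is invalid.

No — vertex 2 appears in no bag.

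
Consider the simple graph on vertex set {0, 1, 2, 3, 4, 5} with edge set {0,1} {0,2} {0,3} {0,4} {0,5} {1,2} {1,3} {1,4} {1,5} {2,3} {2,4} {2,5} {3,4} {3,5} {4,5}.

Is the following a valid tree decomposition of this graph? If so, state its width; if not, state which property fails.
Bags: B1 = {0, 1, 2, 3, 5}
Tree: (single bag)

No — vertex 4 appears in no bag.

A tree decomposition must satisfy three properties: every vertex lies in some bag; for every edge, both endpoints lie together in some bag; and for every vertex, the bags containing it form a connected subtree. Here vertex 4 appears in no bag, so the decomposition is invalid.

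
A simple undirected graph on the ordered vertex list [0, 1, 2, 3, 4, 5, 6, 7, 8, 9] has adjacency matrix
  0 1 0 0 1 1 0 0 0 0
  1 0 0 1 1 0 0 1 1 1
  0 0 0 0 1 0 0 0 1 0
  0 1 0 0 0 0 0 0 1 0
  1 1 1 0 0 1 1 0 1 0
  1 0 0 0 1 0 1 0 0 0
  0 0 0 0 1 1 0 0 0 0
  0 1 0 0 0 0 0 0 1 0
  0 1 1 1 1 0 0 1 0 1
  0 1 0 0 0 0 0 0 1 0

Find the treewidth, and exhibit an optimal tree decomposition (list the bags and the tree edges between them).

The largest bag has 3 vertices, giving width 2; this decomposition certifies tw(G) ≤ 2. On the other hand G contains the 3-clique {0, 1, 4}. A clique must lie in a single bag of any decomposition, so no decomposition can have width below 2. Hence tw(G) = 2 exactly.

Treewidth 2.
One optimal decomposition is:
Bags: B1 = {0, 1, 4}  B2 = {1, 4, 8}  B3 = {2, 4, 8}  B4 = {1, 8, 9}  B5 = {1, 3, 8}  B6 = {0, 4, 5}  B7 = {4, 5, 6}  B8 = {1, 7, 8}
Tree: B1–B2, B2–B3, B2–B4, B2–B5, B1–B6, B6–B7, B5–B8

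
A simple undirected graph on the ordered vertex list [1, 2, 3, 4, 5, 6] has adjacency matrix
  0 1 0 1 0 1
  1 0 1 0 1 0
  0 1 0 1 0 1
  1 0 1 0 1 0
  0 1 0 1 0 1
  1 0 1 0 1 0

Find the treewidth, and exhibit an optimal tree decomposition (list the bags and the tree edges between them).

Each bag holds 4 vertices, so the decomposition has width 3, which upper-bounds the treewidth. For the lower bound: the 4 vertex sets {1,4}, {5,6}, {2}, {3} are disjoint, each induces a connected subgraph, and every pair is joined by at least one edge of G. Contracting each set to a single vertex therefore yields K_{4} as a minor, and since treewidth is minor-monotone, tw(G) ≥ tw(K_{4}) = 3. Therefore the treewidth is 3.

Treewidth 3.
One optimal decomposition is:
Bags: B1 = {1, 2, 4, 6}  B2 = {2, 4, 5, 6}  B3 = {2, 3, 4, 6}
Tree: B1–B2, B2–B3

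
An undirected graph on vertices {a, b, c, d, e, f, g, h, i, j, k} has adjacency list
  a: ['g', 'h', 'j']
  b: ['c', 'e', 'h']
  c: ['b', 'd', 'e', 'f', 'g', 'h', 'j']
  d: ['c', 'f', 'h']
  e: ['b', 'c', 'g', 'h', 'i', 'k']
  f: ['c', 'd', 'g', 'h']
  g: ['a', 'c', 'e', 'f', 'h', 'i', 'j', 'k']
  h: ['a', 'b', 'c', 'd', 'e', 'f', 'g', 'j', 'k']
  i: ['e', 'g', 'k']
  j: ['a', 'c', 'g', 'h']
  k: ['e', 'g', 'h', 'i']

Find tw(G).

A width-3 tree decomposition is:
Bags: B1 = {a, g, h, j}  B2 = {c, g, h, j}  B3 = {c, e, g, h}  B4 = {c, f, g, h}  B5 = {b, c, e, h}  B6 = {e, g, h, k}  B7 = {c, d, f, h}  B8 = {e, g, i, k}
Tree: B1–B2, B2–B3, B2–B4, B3–B5, B3–B6, B4–B7, B6–B8
Each bag holds 4 vertices, so the decomposition has width 3, which upper-bounds the treewidth. On the other hand G contains the 4-clique {c, d, f, h}. A clique must lie in a single bag of any decomposition, so no decomposition can have width below 3. Combining the bounds, tw(G) = 3.

3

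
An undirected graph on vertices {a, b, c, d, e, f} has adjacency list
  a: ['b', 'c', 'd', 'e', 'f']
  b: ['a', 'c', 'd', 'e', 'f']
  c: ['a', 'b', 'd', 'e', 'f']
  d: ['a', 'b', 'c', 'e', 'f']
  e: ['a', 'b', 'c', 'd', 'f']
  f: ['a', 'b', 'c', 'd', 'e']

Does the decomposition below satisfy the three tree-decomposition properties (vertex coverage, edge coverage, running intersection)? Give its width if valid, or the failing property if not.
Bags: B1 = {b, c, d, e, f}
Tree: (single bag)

A tree decomposition must satisfy three properties: every vertex lies in some bag; for every edge, both endpoints lie together in some bag; and for every vertex, the bags containing it form a connected subtree. Here vertex a appears in no bag, so the decomposition is invalid.

No — vertex a appears in no bag.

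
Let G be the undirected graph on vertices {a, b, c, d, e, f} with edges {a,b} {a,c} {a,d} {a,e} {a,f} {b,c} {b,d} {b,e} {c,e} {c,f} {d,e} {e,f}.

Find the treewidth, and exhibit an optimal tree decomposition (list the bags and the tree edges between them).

Every bag has size at most 4, so the width is 4 − 1 = 3 and tw(G) ≤ 3. On the other hand G contains the 4-clique {a, b, d, e}. A clique must lie in a single bag of any decomposition, so no decomposition can have width below 3. The upper and lower bounds meet at 3, so that is the treewidth.

Treewidth 3.
One optimal decomposition is:
Bags: B1 = {a, b, c, e}  B2 = {a, b, d, e}  B3 = {a, c, e, f}
Tree: B1–B2, B1–B3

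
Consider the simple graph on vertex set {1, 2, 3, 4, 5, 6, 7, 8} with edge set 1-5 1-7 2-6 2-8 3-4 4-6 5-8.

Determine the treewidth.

1

A width-1 tree decomposition is:
Bags: B1 = {3, 4}  B2 = {4, 6}  B3 = {2, 6}  B4 = {2, 8}  B5 = {5, 8}  B6 = {1, 5}  B7 = {1, 7}
Tree: B1–B2, B2–B3, B3–B4, B4–B5, B5–B6, B6–B7
Each bag holds 2 vertices, so the decomposition has width 1, which upper-bounds the treewidth. Any graph with an edge has treewidth ≥ 1, and G has the edge 3–4. Hence tw(G) = 1 exactly.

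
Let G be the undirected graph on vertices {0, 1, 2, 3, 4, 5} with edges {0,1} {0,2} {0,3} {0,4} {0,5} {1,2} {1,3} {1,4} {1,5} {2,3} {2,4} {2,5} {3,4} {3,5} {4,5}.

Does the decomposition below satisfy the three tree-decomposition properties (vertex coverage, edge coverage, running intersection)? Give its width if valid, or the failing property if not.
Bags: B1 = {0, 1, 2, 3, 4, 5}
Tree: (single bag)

Every vertex of G appears in some bag (union = {0, 1, 2, 3, 4, 5}); every edge is covered by a bag; and for each vertex v the set of bags containing v is connected in the bag tree. The decomposition is therefore valid. The largest bag has 6 vertices, so the width is 5.

Yes; width 5.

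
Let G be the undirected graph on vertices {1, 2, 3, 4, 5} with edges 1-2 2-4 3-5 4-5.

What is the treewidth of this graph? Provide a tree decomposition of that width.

Treewidth 1.
One optimal decomposition is:
Bags: B1 = {3, 5}  B2 = {4, 5}  B3 = {2, 4}  B4 = {1, 2}
Tree: B1–B2, B2–B3, B3–B4

Each bag holds 2 vertices, so the decomposition has width 1, which upper-bounds the treewidth. Since G has at least one edge (e.g. 3–5), it is not an edgeless graph, so tw(G) ≥ 1. Hence tw(G) = 1 exactly.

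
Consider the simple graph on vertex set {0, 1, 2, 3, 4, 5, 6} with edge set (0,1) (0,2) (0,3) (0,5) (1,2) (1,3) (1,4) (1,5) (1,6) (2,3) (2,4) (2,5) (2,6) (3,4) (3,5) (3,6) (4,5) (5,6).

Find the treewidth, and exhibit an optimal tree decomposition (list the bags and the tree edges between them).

Every bag has size at most 5, so the width is 5 − 1 = 4 and tw(G) ≤ 4. On the other hand G contains the 5-clique {0, 1, 2, 3, 5}. A clique must lie in a single bag of any decomposition, so no decomposition can have width below 4. Hence tw(G) = 4 exactly.

Treewidth 4.
One optimal decomposition is:
Bags: B1 = {0, 1, 2, 3, 5}  B2 = {1, 2, 3, 4, 5}  B3 = {1, 2, 3, 5, 6}
Tree: B1–B2, B1–B3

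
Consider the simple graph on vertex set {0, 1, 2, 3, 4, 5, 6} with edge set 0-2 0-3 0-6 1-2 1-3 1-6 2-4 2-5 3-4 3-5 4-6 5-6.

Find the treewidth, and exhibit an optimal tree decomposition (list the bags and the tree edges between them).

Treewidth 3.
One optimal decomposition is:
Bags: B1 = {2, 3, 5, 6}  B2 = {1, 2, 3, 6}  B3 = {0, 2, 3, 6}  B4 = {2, 3, 4, 6}
Tree: B1–B2, B2–B3, B3–B4

The largest bag has 4 vertices, giving width 3; this decomposition certifies tw(G) ≤ 3. For the lower bound: the 4 vertex sets {3,5}, {1,6}, {2}, {0} are disjoint, each induces a connected subgraph, and every pair is joined by at least one edge of G. Contracting each set to a single vertex therefore yields K_{4} as a minor, and since treewidth is minor-monotone, tw(G) ≥ tw(K_{4}) = 3. Hence tw(G) = 3 exactly.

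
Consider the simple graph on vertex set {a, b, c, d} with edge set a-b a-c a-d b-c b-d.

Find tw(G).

2

A width-2 tree decomposition is:
Bags: B1 = {a, b, c}  B2 = {a, b, d}
Tree: B1–B2
The largest bag has 3 vertices, giving width 2; this decomposition certifies tw(G) ≤ 2. For the lower bound, the 3 vertices {a, b, d} are pairwise adjacent, and any tree decomposition puts a clique entirely inside one bag — forcing width ≥ 2. The upper and lower bounds meet at 2, so that is the treewidth.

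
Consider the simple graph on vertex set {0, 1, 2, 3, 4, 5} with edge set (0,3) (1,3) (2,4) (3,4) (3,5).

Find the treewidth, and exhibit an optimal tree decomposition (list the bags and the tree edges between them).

Treewidth 1.
Bags: B1 = {3, 4}  B2 = {3, 5}  B3 = {2, 4}  B4 = {0, 3}  B5 = {1, 3}
Tree: B1–B2, B1–B3, B2–B4, B1–B5

Every bag has size at most 2, so the width is 2 − 1 = 1 and tw(G) ≤ 1. Any graph with an edge has treewidth ≥ 1, and G has the edge 3–4. Therefore the treewidth is 1.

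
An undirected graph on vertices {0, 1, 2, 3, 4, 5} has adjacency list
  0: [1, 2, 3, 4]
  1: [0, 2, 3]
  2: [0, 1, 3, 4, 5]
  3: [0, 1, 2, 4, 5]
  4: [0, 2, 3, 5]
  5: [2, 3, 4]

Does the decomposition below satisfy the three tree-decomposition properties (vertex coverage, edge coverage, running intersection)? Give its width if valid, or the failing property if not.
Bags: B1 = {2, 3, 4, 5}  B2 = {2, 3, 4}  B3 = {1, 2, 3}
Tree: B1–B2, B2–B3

No — vertex 0 appears in no bag.

A tree decomposition must satisfy three properties: every vertex lies in some bag; for every edge, both endpoints lie together in some bag; and for every vertex, the bags containing it form a connected subtree. Here vertex 0 appears in no bag, so the decomposition is invalid.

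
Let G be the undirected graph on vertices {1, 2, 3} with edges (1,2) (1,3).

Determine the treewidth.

1

A width-1 tree decomposition is:
Bags: B1 = {1, 2}  B2 = {1, 3}
Tree: B1–B2
The largest bag has 2 vertices, giving width 1; this decomposition certifies tw(G) ≤ 1. Any graph with an edge has treewidth ≥ 1, and G has the edge 2–1. Therefore the treewidth is 1.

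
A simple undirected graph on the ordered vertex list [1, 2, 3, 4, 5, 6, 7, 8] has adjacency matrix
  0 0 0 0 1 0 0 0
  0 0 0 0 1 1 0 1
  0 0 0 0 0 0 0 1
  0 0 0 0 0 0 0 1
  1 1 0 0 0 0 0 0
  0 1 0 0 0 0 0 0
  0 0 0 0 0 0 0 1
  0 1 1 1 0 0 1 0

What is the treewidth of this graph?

1

A width-1 tree decomposition is:
Bags: B1 = {4, 8}  B2 = {7, 8}  B3 = {3, 8}  B4 = {2, 8}  B5 = {2, 6}  B6 = {2, 5}  B7 = {1, 5}
Tree: B1–B2, B1–B3, B3–B4, B4–B5, B4–B6, B6–B7
The largest bag has 2 vertices, giving width 1; this decomposition certifies tw(G) ≤ 1. Since G has at least one edge (e.g. 4–8), it is not an edgeless graph, so tw(G) ≥ 1. The upper and lower bounds meet at 1, so that is the treewidth.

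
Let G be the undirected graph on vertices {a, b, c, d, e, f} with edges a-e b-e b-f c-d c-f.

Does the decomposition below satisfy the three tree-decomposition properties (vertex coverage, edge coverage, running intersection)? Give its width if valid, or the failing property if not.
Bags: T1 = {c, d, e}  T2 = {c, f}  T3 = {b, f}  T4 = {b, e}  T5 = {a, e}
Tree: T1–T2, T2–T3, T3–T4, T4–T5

A tree decomposition must satisfy three properties: every vertex lies in some bag; for every edge, both endpoints lie together in some bag; and for every vertex, the bags containing it form a connected subtree. Here bags containing vertex e are not connected in the tree, so the decomposition is invalid.

No — bags containing vertex e are not connected in the tree.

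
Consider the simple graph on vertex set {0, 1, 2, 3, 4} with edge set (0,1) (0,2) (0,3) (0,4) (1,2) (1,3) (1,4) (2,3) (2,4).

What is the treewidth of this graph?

A width-3 tree decomposition is:
Bags: B1 = {0, 1, 2, 3}  B2 = {0, 1, 2, 4}
Tree: B1–B2
Every bag has size at most 4, so the width is 4 − 1 = 3 and tw(G) ≤ 3. On the other hand G contains the 4-clique {0, 1, 2, 3}. A clique must lie in a single bag of any decomposition, so no decomposition can have width below 3. The upper and lower bounds meet at 3, so that is the treewidth.

3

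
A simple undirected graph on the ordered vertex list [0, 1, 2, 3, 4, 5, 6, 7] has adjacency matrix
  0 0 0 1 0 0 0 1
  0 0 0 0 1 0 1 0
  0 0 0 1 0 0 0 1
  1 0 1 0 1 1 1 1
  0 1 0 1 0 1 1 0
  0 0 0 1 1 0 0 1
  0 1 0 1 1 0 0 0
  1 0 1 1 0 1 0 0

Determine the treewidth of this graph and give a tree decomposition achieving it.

Treewidth 2.
Bags: B1 = {2, 3, 7}  B2 = {3, 5, 7}  B3 = {3, 4, 5}  B4 = {0, 3, 7}  B5 = {3, 4, 6}  B6 = {1, 4, 6}
Tree: B1–B2, B2–B3, B2–B4, B3–B5, B5–B6

Each bag holds 3 vertices, so the decomposition has width 2, which upper-bounds the treewidth. On the other hand G contains the 3-clique {1, 4, 6}. A clique must lie in a single bag of any decomposition, so no decomposition can have width below 2. Therefore the treewidth is 2.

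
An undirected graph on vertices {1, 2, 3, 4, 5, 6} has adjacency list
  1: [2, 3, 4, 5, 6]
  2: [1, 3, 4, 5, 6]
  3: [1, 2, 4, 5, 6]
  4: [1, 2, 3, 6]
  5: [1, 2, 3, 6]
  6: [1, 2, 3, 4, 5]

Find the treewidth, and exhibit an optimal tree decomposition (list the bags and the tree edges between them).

Treewidth 4.
Bags: B1 = {1, 2, 3, 5, 6}  B2 = {1, 2, 3, 4, 6}
Tree: B1–B2

Every bag has size at most 5, so the width is 5 − 1 = 4 and tw(G) ≤ 4. Conversely, {1, 2, 3, 4, 6} is a clique of size 5, and the vertices of any clique must share a bag in every tree decomposition; so some bag has ≥ 5 vertices and tw(G) ≥ 4. Therefore the treewidth is 4.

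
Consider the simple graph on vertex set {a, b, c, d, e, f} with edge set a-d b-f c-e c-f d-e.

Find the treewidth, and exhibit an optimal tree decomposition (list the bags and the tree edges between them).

Every bag has size at most 2, so the width is 2 − 1 = 1 and tw(G) ≤ 1. Since G has at least one edge (e.g. b–f), it is not an edgeless graph, so tw(G) ≥ 1. Therefore the treewidth is 1.

Treewidth 1.
Bags: B1 = {b, f}  B2 = {c, f}  B3 = {c, e}  B4 = {d, e}  B5 = {a, d}
Tree: B1–B2, B2–B3, B3–B4, B4–B5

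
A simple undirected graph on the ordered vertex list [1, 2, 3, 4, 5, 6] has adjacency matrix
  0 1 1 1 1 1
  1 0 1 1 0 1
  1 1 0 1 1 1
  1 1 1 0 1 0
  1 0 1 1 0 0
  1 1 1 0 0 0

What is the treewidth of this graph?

A width-3 tree decomposition is:
Bags: B1 = {1, 3, 4, 5}  B2 = {1, 2, 3, 4}  B3 = {1, 2, 3, 6}
Tree: B1–B2, B2–B3
The largest bag has 4 vertices, giving width 3; this decomposition certifies tw(G) ≤ 3. Conversely, {1, 2, 3, 4} is a clique of size 4, and the vertices of any clique must share a bag in every tree decomposition; so some bag has ≥ 4 vertices and tw(G) ≥ 3. Hence tw(G) = 3 exactly.

3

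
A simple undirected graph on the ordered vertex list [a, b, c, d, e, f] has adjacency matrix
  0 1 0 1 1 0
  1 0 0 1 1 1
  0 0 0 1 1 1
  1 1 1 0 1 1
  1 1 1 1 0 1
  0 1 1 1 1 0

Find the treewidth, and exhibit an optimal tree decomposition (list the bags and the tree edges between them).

Treewidth 3.
One such decomposition:
Bags: B1 = {b, d, e, f}  B2 = {a, b, d, e}  B3 = {c, d, e, f}
Tree: B1–B2, B1–B3

Each bag holds 4 vertices, so the decomposition has width 3, which upper-bounds the treewidth. On the other hand G contains the 4-clique {c, d, e, f}. A clique must lie in a single bag of any decomposition, so no decomposition can have width below 3. Combining the bounds, tw(G) = 3.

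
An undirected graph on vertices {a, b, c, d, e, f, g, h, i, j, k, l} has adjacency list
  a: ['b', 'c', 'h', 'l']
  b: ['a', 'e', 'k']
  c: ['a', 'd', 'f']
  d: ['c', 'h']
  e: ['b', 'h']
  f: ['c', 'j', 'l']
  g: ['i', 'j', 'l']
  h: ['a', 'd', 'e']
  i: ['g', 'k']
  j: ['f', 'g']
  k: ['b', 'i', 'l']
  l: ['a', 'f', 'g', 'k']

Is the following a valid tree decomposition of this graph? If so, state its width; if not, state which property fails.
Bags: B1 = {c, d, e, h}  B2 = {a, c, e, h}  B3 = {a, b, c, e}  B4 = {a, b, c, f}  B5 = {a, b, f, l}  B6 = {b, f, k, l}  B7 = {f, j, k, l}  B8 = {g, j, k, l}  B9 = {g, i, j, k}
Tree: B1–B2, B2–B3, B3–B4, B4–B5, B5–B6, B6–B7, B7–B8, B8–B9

Vertex coverage: the bags together contain {a, b, c, d, e, f, g, h, i, j, k, l}, the full vertex set. Edge coverage: each edge of G has both endpoints in at least one bag. Running intersection: for every vertex, the bags containing it form a connected subtree. All three properties hold, so this is a valid tree decomposition of width max|bag| − 1 = 3, and hence tw(G) ≤ 3.

Yes; width 3.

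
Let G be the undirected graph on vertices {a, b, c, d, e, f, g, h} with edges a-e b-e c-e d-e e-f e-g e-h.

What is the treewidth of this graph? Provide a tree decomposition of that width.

Every bag has size at most 2, so the width is 2 − 1 = 1 and tw(G) ≤ 1. G has an edge, so its treewidth is at least 1. Hence tw(G) = 1 exactly.

Treewidth 1.
Bags: B1 = {d, e}  B2 = {b, e}  B3 = {e, f}  B4 = {e, g}  B5 = {e, h}  B6 = {a, e}  B7 = {c, e}
Tree: B1–B2, B1–B3, B1–B4, B4–B5, B2–B6, B6–B7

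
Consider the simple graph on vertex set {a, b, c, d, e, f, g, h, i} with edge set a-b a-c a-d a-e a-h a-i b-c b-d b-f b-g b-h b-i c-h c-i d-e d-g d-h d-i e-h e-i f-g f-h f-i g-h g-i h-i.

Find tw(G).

A width-4 tree decomposition is:
Bags: B1 = {a, b, d, h, i}  B2 = {a, b, c, h, i}  B3 = {b, d, g, h, i}  B4 = {b, f, g, h, i}  B5 = {a, d, e, h, i}
Tree: B1–B2, B1–B3, B3–B4, B1–B5
Every bag has size at most 5, so the width is 5 − 1 = 4 and tw(G) ≤ 4. Conversely, {a, d, e, h, i} is a clique of size 5, and the vertices of any clique must share a bag in every tree decomposition; so some bag has ≥ 5 vertices and tw(G) ≥ 4. The upper and lower bounds meet at 4, so that is the treewidth.

4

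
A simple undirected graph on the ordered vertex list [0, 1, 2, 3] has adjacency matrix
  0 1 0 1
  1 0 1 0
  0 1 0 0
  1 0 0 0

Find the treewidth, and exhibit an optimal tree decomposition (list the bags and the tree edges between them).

The largest bag has 2 vertices, giving width 1; this decomposition certifies tw(G) ≤ 1. G has an edge, so its treewidth is at least 1. Hence tw(G) = 1 exactly.

Treewidth 1.
One such decomposition:
Bags: B1 = {0, 3}  B2 = {0, 1}  B3 = {1, 2}
Tree: B1–B2, B2–B3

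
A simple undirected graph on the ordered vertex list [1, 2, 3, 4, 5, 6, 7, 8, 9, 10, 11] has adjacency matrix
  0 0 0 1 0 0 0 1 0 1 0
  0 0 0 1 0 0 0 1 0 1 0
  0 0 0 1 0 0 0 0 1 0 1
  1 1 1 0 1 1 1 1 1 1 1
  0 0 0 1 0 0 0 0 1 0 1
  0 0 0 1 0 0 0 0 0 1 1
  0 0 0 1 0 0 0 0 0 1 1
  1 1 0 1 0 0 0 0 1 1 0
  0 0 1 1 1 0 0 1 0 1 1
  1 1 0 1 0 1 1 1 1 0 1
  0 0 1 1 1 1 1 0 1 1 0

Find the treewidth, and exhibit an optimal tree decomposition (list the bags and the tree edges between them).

The largest bag has 4 vertices, giving width 3; this decomposition certifies tw(G) ≤ 3. For the lower bound, the 4 vertices {1, 4, 8, 10} are pairwise adjacent, and any tree decomposition puts a clique entirely inside one bag — forcing width ≥ 3. Hence tw(G) = 3 exactly.

Treewidth 3.
Bags: B1 = {4, 9, 10, 11}  B2 = {4, 8, 9, 10}  B3 = {4, 7, 10, 11}  B4 = {2, 4, 8, 10}  B5 = {4, 6, 10, 11}  B6 = {4, 5, 9, 11}  B7 = {1, 4, 8, 10}  B8 = {3, 4, 9, 11}
Tree: B1–B2, B1–B3, B2–B4, B3–B5, B1–B6, B4–B7, B1–B8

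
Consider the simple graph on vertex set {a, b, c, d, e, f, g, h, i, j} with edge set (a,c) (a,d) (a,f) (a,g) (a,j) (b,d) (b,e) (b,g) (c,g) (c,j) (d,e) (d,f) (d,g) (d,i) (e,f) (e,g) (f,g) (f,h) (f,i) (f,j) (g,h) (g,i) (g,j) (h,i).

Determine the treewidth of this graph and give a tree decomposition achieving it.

Each bag holds 4 vertices, so the decomposition has width 3, which upper-bounds the treewidth. For the lower bound, the 4 vertices {a, c, g, j} are pairwise adjacent, and any tree decomposition puts a clique entirely inside one bag — forcing width ≥ 3. Hence tw(G) = 3 exactly.

Treewidth 3.
Bags: B1 = {d, f, g, i}  B2 = {d, e, f, g}  B3 = {f, g, h, i}  B4 = {a, d, f, g}  B5 = {a, f, g, j}  B6 = {b, d, e, g}  B7 = {a, c, g, j}
Tree: B1–B2, B1–B3, B2–B4, B4–B5, B2–B6, B5–B7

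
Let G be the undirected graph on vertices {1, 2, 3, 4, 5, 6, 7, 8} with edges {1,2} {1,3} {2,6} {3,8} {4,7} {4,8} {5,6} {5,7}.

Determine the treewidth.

A width-2 tree decomposition is:
Bags: B1 = {1, 2, 6}  B2 = {1, 5, 6}  B3 = {1, 5, 7}  B4 = {1, 4, 7}  B5 = {1, 4, 8}  B6 = {1, 3, 8}
Tree: B1–B2, B2–B3, B3–B4, B4–B5, B5–B6
The largest bag has 3 vertices, giving width 2; this decomposition certifies tw(G) ≤ 2. The edges 1–2–6–5–7–4–8–3–1 form a cycle, so G is not a tree and its treewidth is at least 2. Hence tw(G) = 2 exactly.

2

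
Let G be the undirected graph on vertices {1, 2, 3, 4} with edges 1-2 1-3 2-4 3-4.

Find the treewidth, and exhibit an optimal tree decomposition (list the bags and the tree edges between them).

Treewidth 2.
One optimal decomposition is:
Bags: B1 = {2, 3, 4}  B2 = {1, 2, 3}
Tree: B1–B2

The largest bag has 3 vertices, giving width 2; this decomposition certifies tw(G) ≤ 2. For the lower bound, G contains the cycle 3–4–2–1–3, so G is not a forest; only forests have treewidth ≤ 1, hence tw(G) ≥ 2. The upper and lower bounds meet at 2, so that is the treewidth.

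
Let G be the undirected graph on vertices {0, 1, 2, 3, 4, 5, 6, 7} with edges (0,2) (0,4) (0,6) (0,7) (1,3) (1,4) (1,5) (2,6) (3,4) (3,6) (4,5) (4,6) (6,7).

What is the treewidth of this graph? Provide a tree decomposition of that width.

Treewidth 2.
One such decomposition:
Bags: B1 = {0, 6, 7}  B2 = {0, 4, 6}  B3 = {0, 2, 6}  B4 = {3, 4, 6}  B5 = {1, 3, 4}  B6 = {1, 4, 5}
Tree: B1–B2, B1–B3, B2–B4, B4–B5, B5–B6

Each bag holds 3 vertices, so the decomposition has width 2, which upper-bounds the treewidth. Conversely, {0, 2, 6} is a clique of size 3, and the vertices of any clique must share a bag in every tree decomposition; so some bag has ≥ 3 vertices and tw(G) ≥ 2. Hence tw(G) = 2 exactly.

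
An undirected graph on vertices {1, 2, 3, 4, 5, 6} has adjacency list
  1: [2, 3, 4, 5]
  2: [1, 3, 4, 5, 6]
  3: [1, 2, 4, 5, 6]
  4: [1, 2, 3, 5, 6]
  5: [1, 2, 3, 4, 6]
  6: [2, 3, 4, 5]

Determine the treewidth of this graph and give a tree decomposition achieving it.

Each bag holds 5 vertices, so the decomposition has width 4, which upper-bounds the treewidth. For the lower bound, the 5 vertices {1, 2, 3, 4, 5} are pairwise adjacent, and any tree decomposition puts a clique entirely inside one bag — forcing width ≥ 4. The upper and lower bounds meet at 4, so that is the treewidth.

Treewidth 4.
One such decomposition:
Bags: B1 = {2, 3, 4, 5, 6}  B2 = {1, 2, 3, 4, 5}
Tree: B1–B2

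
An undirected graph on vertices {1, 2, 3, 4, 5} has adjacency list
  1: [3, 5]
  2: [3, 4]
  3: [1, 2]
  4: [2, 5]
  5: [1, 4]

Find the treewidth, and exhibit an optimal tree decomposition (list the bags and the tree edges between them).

The largest bag has 3 vertices, giving width 2; this decomposition certifies tw(G) ≤ 2. Since 3–1–5–4–2–3 is a cycle in G, G is not acyclic. Forests are exactly the graphs of treewidth ≤ 1, so tw(G) ≥ 2. The upper and lower bounds meet at 2, so that is the treewidth.

Treewidth 2.
One such decomposition:
Bags: B1 = {1, 3, 5}  B2 = {3, 4, 5}  B3 = {2, 3, 4}
Tree: B1–B2, B2–B3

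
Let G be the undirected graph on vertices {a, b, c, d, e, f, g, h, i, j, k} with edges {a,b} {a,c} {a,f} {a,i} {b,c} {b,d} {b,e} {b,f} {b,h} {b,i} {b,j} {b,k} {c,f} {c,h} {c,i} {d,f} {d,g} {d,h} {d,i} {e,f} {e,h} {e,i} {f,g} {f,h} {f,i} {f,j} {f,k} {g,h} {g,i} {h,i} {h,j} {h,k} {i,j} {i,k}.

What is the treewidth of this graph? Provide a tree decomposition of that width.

Treewidth 4.
One optimal decomposition is:
Bags: B1 = {b, f, h, i, j}  B2 = {b, d, f, h, i}  B3 = {b, c, f, h, i}  B4 = {d, f, g, h, i}  B5 = {a, b, c, f, i}  B6 = {b, f, h, i, k}  B7 = {b, e, f, h, i}
Tree: B1–B2, B2–B3, B2–B4, B3–B5, B3–B6, B1–B7

Each bag holds 5 vertices, so the decomposition has width 4, which upper-bounds the treewidth. Conversely, {d, f, g, h, i} is a clique of size 5, and the vertices of any clique must share a bag in every tree decomposition; so some bag has ≥ 5 vertices and tw(G) ≥ 4. Hence tw(G) = 4 exactly.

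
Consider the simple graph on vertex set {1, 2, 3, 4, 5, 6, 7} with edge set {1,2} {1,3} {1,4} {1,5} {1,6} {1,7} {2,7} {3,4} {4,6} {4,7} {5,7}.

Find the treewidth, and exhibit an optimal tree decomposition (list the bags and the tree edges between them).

Each bag holds 3 vertices, so the decomposition has width 2, which upper-bounds the treewidth. For the lower bound, the 3 vertices {1, 2, 7} are pairwise adjacent, and any tree decomposition puts a clique entirely inside one bag — forcing width ≥ 2. The upper and lower bounds meet at 2, so that is the treewidth.

Treewidth 2.
One optimal decomposition is:
Bags: B1 = {1, 4, 6}  B2 = {1, 4, 7}  B3 = {1, 3, 4}  B4 = {1, 5, 7}  B5 = {1, 2, 7}
Tree: B1–B2, B1–B3, B2–B4, B4–B5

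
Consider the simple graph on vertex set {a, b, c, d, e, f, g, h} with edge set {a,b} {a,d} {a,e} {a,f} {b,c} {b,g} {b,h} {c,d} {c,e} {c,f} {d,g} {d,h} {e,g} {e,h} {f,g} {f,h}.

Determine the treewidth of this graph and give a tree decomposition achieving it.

The largest bag has 5 vertices, giving width 4; this decomposition certifies tw(G) ≤ 4. For the lower bound: the 5 vertex sets {c,f}, {b,h}, {e,g}, {d}, {a} are disjoint, each induces a connected subgraph, and every pair is joined by at least one edge of G. Contracting each set to a single vertex therefore yields K_{5} as a minor, and since treewidth is minor-monotone, tw(G) ≥ tw(K_{5}) = 4. Hence tw(G) = 4 exactly.

Treewidth 4.
One optimal decomposition is:
Bags: B1 = {b, c, d, e, f}  B2 = {b, d, e, f, h}  B3 = {b, d, e, f, g}  B4 = {a, b, d, e, f}
Tree: B1–B2, B2–B3, B3–B4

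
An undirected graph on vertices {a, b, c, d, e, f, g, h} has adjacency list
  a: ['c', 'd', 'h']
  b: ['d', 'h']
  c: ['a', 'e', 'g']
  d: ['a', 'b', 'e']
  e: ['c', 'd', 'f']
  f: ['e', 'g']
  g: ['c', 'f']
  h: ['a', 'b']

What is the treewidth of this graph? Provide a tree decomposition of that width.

Treewidth 2.
One optimal decomposition is:
Bags: B1 = {c, f, g}  B2 = {c, e, f}  B3 = {a, c, e}  B4 = {a, d, e}  B5 = {a, d, h}  B6 = {b, d, h}
Tree: B1–B2, B2–B3, B3–B4, B4–B5, B5–B6

Each bag holds 3 vertices, so the decomposition has width 2, which upper-bounds the treewidth. For the lower bound, G contains the cycle g–f–e–c–g, so G is not a forest; only forests have treewidth ≤ 1, hence tw(G) ≥ 2. Combining the bounds, tw(G) = 2.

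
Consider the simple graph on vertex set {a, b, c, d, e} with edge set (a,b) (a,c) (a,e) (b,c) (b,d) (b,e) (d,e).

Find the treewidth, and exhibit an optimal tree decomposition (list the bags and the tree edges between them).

Treewidth 2.
One optimal decomposition is:
Bags: B1 = {a, b, c}  B2 = {a, b, e}  B3 = {b, d, e}
Tree: B1–B2, B2–B3

The largest bag has 3 vertices, giving width 2; this decomposition certifies tw(G) ≤ 2. On the other hand G contains the 3-clique {b, d, e}. A clique must lie in a single bag of any decomposition, so no decomposition can have width below 2. Combining the bounds, tw(G) = 2.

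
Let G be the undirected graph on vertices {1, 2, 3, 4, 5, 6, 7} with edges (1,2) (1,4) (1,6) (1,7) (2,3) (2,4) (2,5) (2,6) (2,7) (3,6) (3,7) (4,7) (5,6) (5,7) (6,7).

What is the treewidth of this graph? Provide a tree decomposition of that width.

Every bag has size at most 4, so the width is 4 − 1 = 3 and tw(G) ≤ 3. Conversely, {1, 2, 4, 7} is a clique of size 4, and the vertices of any clique must share a bag in every tree decomposition; so some bag has ≥ 4 vertices and tw(G) ≥ 3. Hence tw(G) = 3 exactly.

Treewidth 3.
Bags: B1 = {2, 5, 6, 7}  B2 = {1, 2, 6, 7}  B3 = {1, 2, 4, 7}  B4 = {2, 3, 6, 7}
Tree: B1–B2, B2–B3, B1–B4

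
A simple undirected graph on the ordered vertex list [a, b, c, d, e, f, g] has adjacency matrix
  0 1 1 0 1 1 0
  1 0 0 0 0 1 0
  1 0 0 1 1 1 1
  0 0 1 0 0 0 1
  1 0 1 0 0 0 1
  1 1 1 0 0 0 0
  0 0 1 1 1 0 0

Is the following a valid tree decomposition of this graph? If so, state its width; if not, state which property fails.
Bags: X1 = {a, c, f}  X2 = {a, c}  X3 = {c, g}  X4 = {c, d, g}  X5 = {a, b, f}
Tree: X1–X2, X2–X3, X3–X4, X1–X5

A tree decomposition must satisfy three properties: every vertex lies in some bag; for every edge, both endpoints lie together in some bag; and for every vertex, the bags containing it form a connected subtree. Here vertex e appears in no bag, so the decomposition is invalid.

No — vertex e appears in no bag.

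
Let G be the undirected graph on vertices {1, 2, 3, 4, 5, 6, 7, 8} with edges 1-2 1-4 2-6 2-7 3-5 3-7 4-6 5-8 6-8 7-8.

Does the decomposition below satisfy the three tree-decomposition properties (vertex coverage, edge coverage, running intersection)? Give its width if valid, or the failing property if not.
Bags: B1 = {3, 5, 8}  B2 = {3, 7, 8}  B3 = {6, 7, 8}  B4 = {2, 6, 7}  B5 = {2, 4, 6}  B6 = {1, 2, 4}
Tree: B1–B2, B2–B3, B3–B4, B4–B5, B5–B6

Every vertex of G appears in some bag (union = {1, 2, 3, 4, 5, 6, 7, 8}); every edge is covered by a bag; and for each vertex v the set of bags containing v is connected in the bag tree. The decomposition is therefore valid. The largest bag has 3 vertices, so the width is 2.

Yes; width 2.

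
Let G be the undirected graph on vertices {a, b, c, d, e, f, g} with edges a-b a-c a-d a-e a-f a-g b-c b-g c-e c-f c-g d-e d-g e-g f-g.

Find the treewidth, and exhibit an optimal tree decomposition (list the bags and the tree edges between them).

The largest bag has 4 vertices, giving width 3; this decomposition certifies tw(G) ≤ 3. For the lower bound, the 4 vertices {a, d, e, g} are pairwise adjacent, and any tree decomposition puts a clique entirely inside one bag — forcing width ≥ 3. Combining the bounds, tw(G) = 3.

Treewidth 3.
One such decomposition:
Bags: B1 = {a, d, e, g}  B2 = {a, c, e, g}  B3 = {a, b, c, g}  B4 = {a, c, f, g}
Tree: B1–B2, B2–B3, B3–B4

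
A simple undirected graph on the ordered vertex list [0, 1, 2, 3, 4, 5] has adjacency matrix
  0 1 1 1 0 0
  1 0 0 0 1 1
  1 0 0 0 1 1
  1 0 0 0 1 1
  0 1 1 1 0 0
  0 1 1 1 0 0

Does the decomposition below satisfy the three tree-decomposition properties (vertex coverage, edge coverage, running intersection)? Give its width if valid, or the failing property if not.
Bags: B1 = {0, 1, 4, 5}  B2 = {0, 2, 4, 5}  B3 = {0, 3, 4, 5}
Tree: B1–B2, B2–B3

Every vertex of G appears in some bag (union = {0, 1, 2, 3, 4, 5}); every edge is covered by a bag; and for each vertex v the set of bags containing v is connected in the bag tree. The decomposition is therefore valid. The largest bag has 4 vertices, so the width is 3.

Yes; width 3.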